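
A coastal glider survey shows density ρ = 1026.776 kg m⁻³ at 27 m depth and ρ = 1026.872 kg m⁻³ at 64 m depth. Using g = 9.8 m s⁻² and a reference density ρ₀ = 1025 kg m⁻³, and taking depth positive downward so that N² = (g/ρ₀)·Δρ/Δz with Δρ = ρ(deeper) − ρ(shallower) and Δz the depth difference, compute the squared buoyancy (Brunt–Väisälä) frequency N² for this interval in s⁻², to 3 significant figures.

Δρ = 1026.872 − 1026.776 = 0.096 kg m⁻³ over Δz = 64 − 27 = 37 m.
N² = (9.8/1025) × (0.096/37) = 2.4807 × 10⁻⁵ s⁻² ≈ 2.48 × 10⁻⁵ s⁻².

2.48 × 10⁻⁵ s⁻²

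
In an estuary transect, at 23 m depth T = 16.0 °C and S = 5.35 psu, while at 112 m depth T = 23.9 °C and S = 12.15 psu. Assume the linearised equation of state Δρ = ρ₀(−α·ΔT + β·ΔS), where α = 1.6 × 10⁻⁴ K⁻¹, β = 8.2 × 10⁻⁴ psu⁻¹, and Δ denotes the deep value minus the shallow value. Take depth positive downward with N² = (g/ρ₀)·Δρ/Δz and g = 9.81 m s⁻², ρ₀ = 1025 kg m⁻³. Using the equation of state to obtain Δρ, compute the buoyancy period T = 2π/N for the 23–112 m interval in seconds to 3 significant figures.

288 s

ΔT = +7.9 K, ΔS = +6.80 psu (deep − shallow).
Δρ/ρ₀ = −αΔT + βΔS = -1.264 × 10⁻³ + 5.576 × 10⁻³ = 4.312 × 10⁻³, so Δρ ≈ 4.420 kg m⁻³.
N² = (g/ρ₀)·Δρ/Δz = g·(Δρ/ρ₀)/Δz = 9.81 × 4.312 × 10⁻³ / 89 = 4.7529 × 10⁻⁴ s⁻².
N = √(4.7529 × 10⁻⁴) = 0.021801 rad s⁻¹ → T = 2π/N = 288.21 s ≈ 288 s.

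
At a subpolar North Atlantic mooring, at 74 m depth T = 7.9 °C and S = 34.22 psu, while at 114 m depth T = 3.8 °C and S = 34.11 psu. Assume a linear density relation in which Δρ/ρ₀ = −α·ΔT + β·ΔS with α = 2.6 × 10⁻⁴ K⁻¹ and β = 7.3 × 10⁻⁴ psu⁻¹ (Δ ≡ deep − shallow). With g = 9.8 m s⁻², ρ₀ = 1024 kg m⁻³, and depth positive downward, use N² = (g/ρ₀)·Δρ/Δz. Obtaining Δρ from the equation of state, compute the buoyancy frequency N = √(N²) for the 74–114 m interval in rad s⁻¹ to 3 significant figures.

ΔT = -4.1 K, ΔS = -0.11 psu (deep − shallow).
Δρ/ρ₀ = −αΔT + βΔS = 1.066 × 10⁻³ − 8.03 × 10⁻⁵ = 9.857 × 10⁻⁴, so Δρ ≈ 1.009 kg m⁻³.
N² = (g/ρ₀)·Δρ/Δz = g·(Δρ/ρ₀)/Δz = 9.8 × 9.857 × 10⁻⁴ / 40 = 2.4150 × 10⁻⁴ s⁻².
N = √(2.4150 × 10⁻⁴) = 0.015540 rad s⁻¹ ≈ 0.0155 rad s⁻¹.

0.0155 rad s⁻¹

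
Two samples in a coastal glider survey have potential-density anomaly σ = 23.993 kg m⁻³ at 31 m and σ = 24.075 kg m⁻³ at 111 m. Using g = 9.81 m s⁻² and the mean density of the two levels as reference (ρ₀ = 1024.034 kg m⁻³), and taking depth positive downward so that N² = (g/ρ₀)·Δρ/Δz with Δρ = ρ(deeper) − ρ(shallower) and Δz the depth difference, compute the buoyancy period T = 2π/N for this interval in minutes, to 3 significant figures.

Δρ = 1024.075 − 1023.993 = 0.082 kg m⁻³ over Δz = 111 − 31 = 80 m.
N² = (9.81/1024.034) × (0.082/80) = 9.8193 × 10⁻⁶ s⁻².
N = √(9.8193 × 10⁻⁶) = 3.1336 × 10⁻³ rad s⁻¹, so T = 2π/N = 2.0051 × 10³ s = 33.418 min ≈ 33.4 min.

33.4 min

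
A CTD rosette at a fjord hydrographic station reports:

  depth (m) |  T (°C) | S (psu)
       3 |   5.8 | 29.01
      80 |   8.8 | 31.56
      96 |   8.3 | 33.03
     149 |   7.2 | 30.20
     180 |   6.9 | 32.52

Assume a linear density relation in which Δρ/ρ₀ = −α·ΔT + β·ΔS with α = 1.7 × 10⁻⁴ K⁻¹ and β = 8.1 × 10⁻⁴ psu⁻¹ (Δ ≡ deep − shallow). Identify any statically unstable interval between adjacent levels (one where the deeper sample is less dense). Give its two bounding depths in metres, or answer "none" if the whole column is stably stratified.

96–149 m

Evaluate Δρ/ρ₀ = −αΔT + βΔS across each adjacent pair:
  3–80 m: −αΔT+βΔS = −(1.7 × 10⁻⁴)(+3.0)+(8.1 × 10⁻⁴)(+2.55) = 1.6 × 10⁻³ → stable
  80–96 m: −αΔT+βΔS = −(1.7 × 10⁻⁴)(-0.5)+(8.1 × 10⁻⁴)(+1.47) = 1.3 × 10⁻³ → stable
  96–149 m: −αΔT+βΔS = −(1.7 × 10⁻⁴)(-1.1)+(8.1 × 10⁻⁴)(-2.83) = -2.1 × 10⁻³ → UNSTABLE
  149–180 m: −αΔT+βΔS = −(1.7 × 10⁻⁴)(-0.3)+(8.1 × 10⁻⁴)(+2.32) = 1.9 × 10⁻³ → stable
The 96–149 m interval has Δρ < 0: lighter water underlies denser water.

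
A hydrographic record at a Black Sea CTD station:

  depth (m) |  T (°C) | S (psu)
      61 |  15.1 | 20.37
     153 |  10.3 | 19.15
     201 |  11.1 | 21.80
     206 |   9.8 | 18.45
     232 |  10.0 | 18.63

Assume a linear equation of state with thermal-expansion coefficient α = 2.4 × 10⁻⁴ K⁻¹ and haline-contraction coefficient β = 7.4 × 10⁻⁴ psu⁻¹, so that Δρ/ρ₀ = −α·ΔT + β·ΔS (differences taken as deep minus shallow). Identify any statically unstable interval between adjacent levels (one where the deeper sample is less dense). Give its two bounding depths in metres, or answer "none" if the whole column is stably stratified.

Evaluate Δρ/ρ₀ = −αΔT + βΔS across each adjacent pair:
  61–153 m: −αΔT+βΔS = −(2.4 × 10⁻⁴)(-4.8)+(7.4 × 10⁻⁴)(-1.22) = 2.5 × 10⁻⁴ → stable
  153–201 m: −αΔT+βΔS = −(2.4 × 10⁻⁴)(+0.8)+(7.4 × 10⁻⁴)(+2.65) = 1.8 × 10⁻³ → stable
  201–206 m: −αΔT+βΔS = −(2.4 × 10⁻⁴)(-1.3)+(7.4 × 10⁻⁴)(-3.35) = -2.2 × 10⁻³ → UNSTABLE
  206–232 m: −αΔT+βΔS = −(2.4 × 10⁻⁴)(+0.2)+(7.4 × 10⁻⁴)(+0.18) = 8.5 × 10⁻⁵ → stable
The 201–206 m interval has Δρ < 0: lighter water underlies denser water.

201–206 m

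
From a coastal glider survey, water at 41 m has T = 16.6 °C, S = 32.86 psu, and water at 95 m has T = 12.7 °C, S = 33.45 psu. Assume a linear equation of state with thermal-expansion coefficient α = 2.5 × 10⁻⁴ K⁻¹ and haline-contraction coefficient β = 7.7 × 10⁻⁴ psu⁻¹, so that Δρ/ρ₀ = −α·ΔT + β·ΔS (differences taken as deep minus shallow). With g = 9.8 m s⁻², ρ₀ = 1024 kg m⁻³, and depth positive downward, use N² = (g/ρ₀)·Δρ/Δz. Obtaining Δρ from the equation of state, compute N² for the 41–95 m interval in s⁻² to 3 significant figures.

2.59 × 10⁻⁴ s⁻²

ΔT = -3.9 K, ΔS = +0.59 psu (deep − shallow).
Δρ/ρ₀ = −αΔT + βΔS = 9.75 × 10⁻⁴ + 4.543 × 10⁻⁴ = 1.4293 × 10⁻³, so Δρ ≈ 1.464 kg m⁻³.
N² = (g/ρ₀)·Δρ/Δz = g·(Δρ/ρ₀)/Δz = 9.8 × 1.4293 × 10⁻³ / 54 = 2.5939 × 10⁻⁴ s⁻² ≈ 2.59 × 10⁻⁴ s⁻².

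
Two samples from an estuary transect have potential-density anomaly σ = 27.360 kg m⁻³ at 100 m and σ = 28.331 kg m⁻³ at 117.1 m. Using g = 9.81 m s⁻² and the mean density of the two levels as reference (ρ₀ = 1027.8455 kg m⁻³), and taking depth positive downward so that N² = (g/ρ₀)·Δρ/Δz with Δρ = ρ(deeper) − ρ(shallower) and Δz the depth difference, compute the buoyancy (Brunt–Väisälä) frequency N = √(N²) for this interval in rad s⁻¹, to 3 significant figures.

Δρ = 1028.331 − 1027.360 = 0.971 kg m⁻³ over Δz = 117.1 − 100 = 17.1 m.
N² = (9.81/1027.8455) × (0.971/17.1) = 5.4196 × 10⁻⁴ s⁻².
N = √(5.4196 × 10⁻⁴) = 0.023280 rad s⁻¹ ≈ 0.0233 rad s⁻¹.

0.0233 rad s⁻¹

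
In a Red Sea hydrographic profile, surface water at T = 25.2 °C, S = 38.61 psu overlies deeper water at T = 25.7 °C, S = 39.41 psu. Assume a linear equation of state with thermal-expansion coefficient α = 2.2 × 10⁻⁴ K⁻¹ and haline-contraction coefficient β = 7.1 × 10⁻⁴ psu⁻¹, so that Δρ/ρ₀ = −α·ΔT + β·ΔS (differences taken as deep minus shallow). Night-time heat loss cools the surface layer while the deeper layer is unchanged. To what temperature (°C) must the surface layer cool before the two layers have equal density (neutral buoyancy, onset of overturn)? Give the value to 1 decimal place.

23.1 °C

Neutral buoyancy requires Δρ = 0, i.e. −α(T_deep − T_surf′) + β(S_deep − S_surf) = 0.
T_surf′ = T_deep − (β/α)·ΔS = 25.7 − (7.1 × 10⁻⁴/2.2 × 10⁻⁴)·(+0.80) = 23.118 °C.
Cooling required: 25.2 − (23.118) = 2.082 °C.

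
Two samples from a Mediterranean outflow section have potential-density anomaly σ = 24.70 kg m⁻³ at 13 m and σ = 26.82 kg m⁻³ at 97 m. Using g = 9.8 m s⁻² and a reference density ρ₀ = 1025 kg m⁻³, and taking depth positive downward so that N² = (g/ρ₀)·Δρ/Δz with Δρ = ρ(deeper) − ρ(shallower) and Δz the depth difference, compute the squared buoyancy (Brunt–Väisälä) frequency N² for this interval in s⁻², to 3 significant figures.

Δρ = 1026.82 − 1024.70 = 2.12 kg m⁻³ over Δz = 97 − 13 = 84 m.
N² = (9.8/1025) × (2.12/84) = 2.4130 × 10⁻⁴ s⁻² ≈ 2.41 × 10⁻⁴ s⁻².

2.41 × 10⁻⁴ s⁻²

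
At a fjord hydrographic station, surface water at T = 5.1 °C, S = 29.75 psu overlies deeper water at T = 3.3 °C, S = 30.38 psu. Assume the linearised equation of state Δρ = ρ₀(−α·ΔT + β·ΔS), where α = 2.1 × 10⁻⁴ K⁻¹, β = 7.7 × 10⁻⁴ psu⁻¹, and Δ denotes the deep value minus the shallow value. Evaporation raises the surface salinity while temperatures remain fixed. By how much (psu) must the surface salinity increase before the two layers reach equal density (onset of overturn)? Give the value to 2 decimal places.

Neutral buoyancy requires −α(T_deep − T_surf) + β(S_deep − S_surf′) = 0.
S_surf′ = S_deep − (α/β)·ΔT = 30.38 − (2.1 × 10⁻⁴/7.7 × 10⁻⁴)·(-1.8) = 30.8709 psu.
Increase required: 30.8709 − 29.75 = 1.1209 psu.

1.12 psu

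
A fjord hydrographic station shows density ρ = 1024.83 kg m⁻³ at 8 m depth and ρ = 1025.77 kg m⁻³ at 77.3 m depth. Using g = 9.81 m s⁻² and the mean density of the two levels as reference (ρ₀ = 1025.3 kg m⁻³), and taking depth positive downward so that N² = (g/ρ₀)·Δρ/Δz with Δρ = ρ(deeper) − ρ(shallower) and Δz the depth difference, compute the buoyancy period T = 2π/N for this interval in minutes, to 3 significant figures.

9.19 min

Δρ = 1025.77 − 1024.83 = 0.94 kg m⁻³ over Δz = 77.3 − 8 = 69.3 m.
N² = (9.81/1025.3) × (0.94/69.3) = 1.2978 × 10⁻⁴ s⁻².
N = √(1.2978 × 10⁻⁴) = 0.011392 rad s⁻¹, so T = 2π/N = 551.54 s = 9.1923 min ≈ 9.19 min.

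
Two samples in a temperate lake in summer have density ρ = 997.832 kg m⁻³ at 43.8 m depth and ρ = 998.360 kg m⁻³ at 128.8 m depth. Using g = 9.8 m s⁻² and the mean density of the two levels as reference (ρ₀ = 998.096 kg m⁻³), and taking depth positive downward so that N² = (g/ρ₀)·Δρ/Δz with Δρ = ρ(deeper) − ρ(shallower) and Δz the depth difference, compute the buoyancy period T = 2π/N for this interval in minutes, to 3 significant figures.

13.4 min

Δρ = 998.360 − 997.832 = 0.528 kg m⁻³ over Δz = 128.8 − 43.8 = 85 m.
N² = (9.8/998.096) × (0.528/85) = 6.0991 × 10⁻⁵ s⁻².
N = √(6.0991 × 10⁻⁵) = 7.8097 × 10⁻³ rad s⁻¹, so T = 2π/N = 804.54 s = 13.409 min ≈ 13.4 min.
N² > 0, so the interval is statically stable.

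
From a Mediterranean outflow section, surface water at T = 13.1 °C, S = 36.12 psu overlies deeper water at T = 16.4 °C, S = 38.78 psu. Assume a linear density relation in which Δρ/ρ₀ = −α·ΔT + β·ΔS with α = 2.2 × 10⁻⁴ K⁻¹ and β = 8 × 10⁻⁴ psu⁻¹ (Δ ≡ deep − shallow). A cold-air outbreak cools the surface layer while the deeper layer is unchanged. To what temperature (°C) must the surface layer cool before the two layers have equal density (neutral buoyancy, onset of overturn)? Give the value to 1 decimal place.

6.7 °C

Neutral buoyancy requires Δρ = 0, i.e. −α(T_deep − T_surf′) + β(S_deep − S_surf) = 0.
T_surf′ = T_deep − (β/α)·ΔS = 16.4 − (8 × 10⁻⁴/2.2 × 10⁻⁴)·(+2.66) = 6.727 °C.
Cooling required: 13.1 − (6.727) = 6.373 °C.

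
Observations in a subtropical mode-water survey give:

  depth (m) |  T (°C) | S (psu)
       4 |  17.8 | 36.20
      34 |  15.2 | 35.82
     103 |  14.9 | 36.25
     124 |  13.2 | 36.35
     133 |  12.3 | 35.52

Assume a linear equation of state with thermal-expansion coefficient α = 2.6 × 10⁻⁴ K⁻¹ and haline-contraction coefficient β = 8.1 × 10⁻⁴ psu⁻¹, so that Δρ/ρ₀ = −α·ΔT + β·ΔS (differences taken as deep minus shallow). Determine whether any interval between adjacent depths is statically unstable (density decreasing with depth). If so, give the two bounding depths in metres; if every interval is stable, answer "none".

124–133 m

Evaluate Δρ/ρ₀ = −αΔT + βΔS across each adjacent pair:
  4–34 m: −αΔT+βΔS = −(2.6 × 10⁻⁴)(-2.6)+(8.1 × 10⁻⁴)(-0.38) = 3.7 × 10⁻⁴ → stable
  34–103 m: −αΔT+βΔS = −(2.6 × 10⁻⁴)(-0.3)+(8.1 × 10⁻⁴)(+0.43) = 4.3 × 10⁻⁴ → stable
  103–124 m: −αΔT+βΔS = −(2.6 × 10⁻⁴)(-1.7)+(8.1 × 10⁻⁴)(+0.10) = 5.2 × 10⁻⁴ → stable
  124–133 m: −αΔT+βΔS = −(2.6 × 10⁻⁴)(-0.9)+(8.1 × 10⁻⁴)(-0.83) = -4.4 × 10⁻⁴ → UNSTABLE
The 124–133 m interval has Δρ < 0: lighter water underlies denser water.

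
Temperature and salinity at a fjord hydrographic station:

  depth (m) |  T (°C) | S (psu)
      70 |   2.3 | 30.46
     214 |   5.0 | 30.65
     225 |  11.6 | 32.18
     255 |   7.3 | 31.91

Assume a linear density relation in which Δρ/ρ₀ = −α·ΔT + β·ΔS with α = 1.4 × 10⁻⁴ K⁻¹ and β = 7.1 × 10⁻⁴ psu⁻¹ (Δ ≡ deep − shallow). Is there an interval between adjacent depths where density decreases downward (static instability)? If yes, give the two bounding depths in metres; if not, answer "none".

Evaluate Δρ/ρ₀ = −αΔT + βΔS across each adjacent pair:
  70–214 m: −αΔT+βΔS = −(1.4 × 10⁻⁴)(+2.7)+(7.1 × 10⁻⁴)(+0.19) = -2.4 × 10⁻⁴ → UNSTABLE
  214–225 m: −αΔT+βΔS = −(1.4 × 10⁻⁴)(+6.6)+(7.1 × 10⁻⁴)(+1.53) = 1.6 × 10⁻⁴ → stable
  225–255 m: −αΔT+βΔS = −(1.4 × 10⁻⁴)(-4.3)+(7.1 × 10⁻⁴)(-0.27) = 4.1 × 10⁻⁴ → stable
The 70–214 m interval has Δρ < 0: lighter water underlies denser water.

70–214 m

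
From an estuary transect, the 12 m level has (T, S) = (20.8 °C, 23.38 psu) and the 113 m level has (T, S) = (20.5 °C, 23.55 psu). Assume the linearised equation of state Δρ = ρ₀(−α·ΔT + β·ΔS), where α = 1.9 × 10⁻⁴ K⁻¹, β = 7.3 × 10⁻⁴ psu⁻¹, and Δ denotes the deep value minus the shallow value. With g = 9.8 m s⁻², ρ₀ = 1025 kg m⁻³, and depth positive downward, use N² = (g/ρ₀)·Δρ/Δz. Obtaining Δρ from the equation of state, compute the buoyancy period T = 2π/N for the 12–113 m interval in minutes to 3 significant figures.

ΔT = -0.3 K, ΔS = +0.17 psu (deep − shallow).
Δρ/ρ₀ = −αΔT + βΔS = 5.70 × 10⁻⁵ + 1.241 × 10⁻⁴ = 1.811 × 10⁻⁴, so Δρ ≈ 0.1856 kg m⁻³.
N² = (g/ρ₀)·Δρ/Δz = g·(Δρ/ρ₀)/Δz = 9.8 × 1.811 × 10⁻⁴ / 101 = 1.7572 × 10⁻⁵ s⁻².
N = √(1.7572 × 10⁻⁵) = 4.1919 × 10⁻³ rad s⁻¹ → T = 2π/N = 1.4989 × 10³ s = 24.982 min ≈ 25.0 min.

25.0 min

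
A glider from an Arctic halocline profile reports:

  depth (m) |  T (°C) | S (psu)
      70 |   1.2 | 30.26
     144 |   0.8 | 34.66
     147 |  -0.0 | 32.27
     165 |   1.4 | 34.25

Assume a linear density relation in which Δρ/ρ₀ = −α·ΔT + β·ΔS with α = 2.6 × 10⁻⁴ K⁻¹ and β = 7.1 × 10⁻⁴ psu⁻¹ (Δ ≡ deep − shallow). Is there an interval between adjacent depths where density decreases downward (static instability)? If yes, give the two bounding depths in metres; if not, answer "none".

144–147 m

Evaluate Δρ/ρ₀ = −αΔT + βΔS across each adjacent pair:
  70–144 m: −αΔT+βΔS = −(2.6 × 10⁻⁴)(-0.4)+(7.1 × 10⁻⁴)(+4.40) = 3.2 × 10⁻³ → stable
  144–147 m: −αΔT+βΔS = −(2.6 × 10⁻⁴)(-0.8)+(7.1 × 10⁻⁴)(-2.39) = -1.5 × 10⁻³ → UNSTABLE
  147–165 m: −αΔT+βΔS = −(2.6 × 10⁻⁴)(+1.4)+(7.1 × 10⁻⁴)(+1.98) = 1.0 × 10⁻³ → stable
The 144–147 m interval has Δρ < 0: lighter water underlies denser water.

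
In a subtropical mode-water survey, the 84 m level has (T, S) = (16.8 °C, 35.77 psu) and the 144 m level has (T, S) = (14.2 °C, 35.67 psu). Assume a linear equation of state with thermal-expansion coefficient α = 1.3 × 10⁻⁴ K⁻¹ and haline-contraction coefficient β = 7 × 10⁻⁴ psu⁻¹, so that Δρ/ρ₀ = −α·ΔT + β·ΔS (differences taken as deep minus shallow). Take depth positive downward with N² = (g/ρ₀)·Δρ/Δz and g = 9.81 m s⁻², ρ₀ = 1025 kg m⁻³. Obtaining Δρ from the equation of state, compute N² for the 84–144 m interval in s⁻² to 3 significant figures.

4.38 × 10⁻⁵ s⁻²

ΔT = -2.6 K, ΔS = -0.10 psu (deep − shallow).
Δρ/ρ₀ = −αΔT + βΔS = 3.38 × 10⁻⁴ − 7.00 × 10⁻⁵ = 2.68 × 10⁻⁴, so Δρ ≈ 0.2747 kg m⁻³.
N² = (g/ρ₀)·Δρ/Δz = g·(Δρ/ρ₀)/Δz = 9.81 × 2.68 × 10⁻⁴ / 60 = 4.3818 × 10⁻⁵ s⁻² ≈ 4.38 × 10⁻⁵ s⁻².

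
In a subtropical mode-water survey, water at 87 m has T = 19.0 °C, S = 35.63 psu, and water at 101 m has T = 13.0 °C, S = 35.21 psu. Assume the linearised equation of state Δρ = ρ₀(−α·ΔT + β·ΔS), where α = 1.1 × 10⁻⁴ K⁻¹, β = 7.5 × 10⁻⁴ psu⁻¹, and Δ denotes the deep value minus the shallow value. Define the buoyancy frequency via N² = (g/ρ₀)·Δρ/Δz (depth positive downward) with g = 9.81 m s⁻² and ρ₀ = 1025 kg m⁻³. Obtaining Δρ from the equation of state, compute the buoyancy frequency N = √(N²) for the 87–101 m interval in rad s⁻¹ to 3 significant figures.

0.0155 rad s⁻¹

ΔT = -6.0 K, ΔS = -0.42 psu (deep − shallow).
Δρ/ρ₀ = −αΔT + βΔS = 6.60 × 10⁻⁴ − 3.15 × 10⁻⁴ = 3.45 × 10⁻⁴, so Δρ ≈ 0.3536 kg m⁻³.
N² = (g/ρ₀)·Δρ/Δz = g·(Δρ/ρ₀)/Δz = 9.81 × 3.45 × 10⁻⁴ / 14 = 2.4175 × 10⁻⁴ s⁻².
N = √(2.4175 × 10⁻⁴) = 0.015548 rad s⁻¹ ≈ 0.0155 rad s⁻¹.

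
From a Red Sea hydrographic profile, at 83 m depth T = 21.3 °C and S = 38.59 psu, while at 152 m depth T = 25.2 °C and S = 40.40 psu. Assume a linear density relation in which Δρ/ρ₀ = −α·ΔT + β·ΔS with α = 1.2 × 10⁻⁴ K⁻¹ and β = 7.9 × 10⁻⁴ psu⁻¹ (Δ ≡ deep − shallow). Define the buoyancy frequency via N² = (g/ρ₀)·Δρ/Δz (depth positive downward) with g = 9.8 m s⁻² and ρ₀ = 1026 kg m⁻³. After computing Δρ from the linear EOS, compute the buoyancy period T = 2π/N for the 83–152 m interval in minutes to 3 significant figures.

ΔT = +3.9 K, ΔS = +1.81 psu (deep − shallow).
Δρ/ρ₀ = −αΔT + βΔS = -4.68 × 10⁻⁴ + 1.4299 × 10⁻³ = 9.619 × 10⁻⁴, so Δρ ≈ 0.9869 kg m⁻³.
N² = (g/ρ₀)·Δρ/Δz = g·(Δρ/ρ₀)/Δz = 9.8 × 9.619 × 10⁻⁴ / 69 = 1.3662 × 10⁻⁴ s⁻².
N = √(1.3662 × 10⁻⁴) = 0.011688 rad s⁻¹ → T = 2π/N = 537.58 s = 8.9597 min ≈ 8.96 min.

8.96 min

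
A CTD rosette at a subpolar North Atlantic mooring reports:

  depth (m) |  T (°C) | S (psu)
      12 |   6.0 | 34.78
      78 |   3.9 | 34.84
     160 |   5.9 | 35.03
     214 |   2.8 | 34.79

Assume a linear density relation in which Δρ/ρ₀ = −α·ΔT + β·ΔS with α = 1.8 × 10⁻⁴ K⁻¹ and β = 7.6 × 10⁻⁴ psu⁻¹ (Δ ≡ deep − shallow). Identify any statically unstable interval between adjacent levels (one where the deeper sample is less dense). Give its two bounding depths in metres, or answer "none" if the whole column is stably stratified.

Evaluate Δρ/ρ₀ = −αΔT + βΔS across each adjacent pair:
  12–78 m: −αΔT+βΔS = −(1.8 × 10⁻⁴)(-2.1)+(7.6 × 10⁻⁴)(+0.06) = 4.2 × 10⁻⁴ → stable
  78–160 m: −αΔT+βΔS = −(1.8 × 10⁻⁴)(+2.0)+(7.6 × 10⁻⁴)(+0.19) = -2.2 × 10⁻⁴ → UNSTABLE
  160–214 m: −αΔT+βΔS = −(1.8 × 10⁻⁴)(-3.1)+(7.6 × 10⁻⁴)(-0.24) = 3.8 × 10⁻⁴ → stable
The 78–160 m interval has Δρ < 0: lighter water underlies denser water.

78–160 m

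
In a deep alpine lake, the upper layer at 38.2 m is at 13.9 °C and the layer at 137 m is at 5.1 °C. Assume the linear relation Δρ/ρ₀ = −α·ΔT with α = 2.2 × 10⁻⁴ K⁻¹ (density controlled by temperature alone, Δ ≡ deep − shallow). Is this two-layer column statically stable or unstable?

stable

ΔT = 5.1 − 13.9 = -8.8 K, so Δρ/ρ₀ = −αΔT = 1.936 × 10⁻³.
Δρ/ρ₀ > 0, so Δρ > 0: deeper water is denser → statically stable.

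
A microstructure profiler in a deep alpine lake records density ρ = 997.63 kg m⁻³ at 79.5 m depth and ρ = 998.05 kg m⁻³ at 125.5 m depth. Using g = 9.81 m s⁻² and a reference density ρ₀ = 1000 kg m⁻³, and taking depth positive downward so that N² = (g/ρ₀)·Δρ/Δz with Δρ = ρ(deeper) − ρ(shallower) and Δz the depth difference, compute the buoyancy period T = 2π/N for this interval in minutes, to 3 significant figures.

11.1 min

Δρ = 998.05 − 997.63 = 0.42 kg m⁻³ over Δz = 125.5 − 79.5 = 46 m.
N² = (9.81/1000) × (0.42/46) = 8.9570 × 10⁻⁵ s⁻².
N = √(8.9570 × 10⁻⁵) = 9.4641 × 10⁻³ rad s⁻¹, so T = 2π/N = 663.90 s = 11.065 min ≈ 11.1 min.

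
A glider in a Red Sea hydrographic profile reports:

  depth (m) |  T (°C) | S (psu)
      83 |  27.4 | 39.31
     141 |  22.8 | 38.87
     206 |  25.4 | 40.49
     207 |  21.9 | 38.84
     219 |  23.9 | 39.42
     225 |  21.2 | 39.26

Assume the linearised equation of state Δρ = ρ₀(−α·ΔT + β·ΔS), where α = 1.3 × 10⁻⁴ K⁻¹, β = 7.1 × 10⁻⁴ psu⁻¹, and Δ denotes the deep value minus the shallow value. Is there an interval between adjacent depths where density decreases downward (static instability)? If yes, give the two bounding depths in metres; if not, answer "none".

Evaluate Δρ/ρ₀ = −αΔT + βΔS across each adjacent pair:
  83–141 m: −αΔT+βΔS = −(1.3 × 10⁻⁴)(-4.6)+(7.1 × 10⁻⁴)(-0.44) = 2.9 × 10⁻⁴ → stable
  141–206 m: −αΔT+βΔS = −(1.3 × 10⁻⁴)(+2.6)+(7.1 × 10⁻⁴)(+1.62) = 8.1 × 10⁻⁴ → stable
  206–207 m: −αΔT+βΔS = −(1.3 × 10⁻⁴)(-3.5)+(7.1 × 10⁻⁴)(-1.65) = -7.2 × 10⁻⁴ → UNSTABLE
  207–219 m: −αΔT+βΔS = −(1.3 × 10⁻⁴)(+2.0)+(7.1 × 10⁻⁴)(+0.58) = 1.5 × 10⁻⁴ → stable
  219–225 m: −αΔT+βΔS = −(1.3 × 10⁻⁴)(-2.7)+(7.1 × 10⁻⁴)(-0.16) = 2.4 × 10⁻⁴ → stable
The 206–207 m interval has Δρ < 0: lighter water underlies denser water.

206–207 m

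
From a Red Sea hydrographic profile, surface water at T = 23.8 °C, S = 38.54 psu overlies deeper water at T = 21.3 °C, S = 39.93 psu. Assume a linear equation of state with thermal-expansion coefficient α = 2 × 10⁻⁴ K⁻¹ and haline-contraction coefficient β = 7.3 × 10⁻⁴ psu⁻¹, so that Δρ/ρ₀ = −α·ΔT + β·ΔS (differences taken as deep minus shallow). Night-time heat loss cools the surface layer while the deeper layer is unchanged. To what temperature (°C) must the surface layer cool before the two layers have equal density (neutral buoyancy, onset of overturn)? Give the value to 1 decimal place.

16.2 °C

Neutral buoyancy requires Δρ = 0, i.e. −α(T_deep − T_surf′) + β(S_deep − S_surf) = 0.
T_surf′ = T_deep − (β/α)·ΔS = 21.3 − (7.3 × 10⁻⁴/2 × 10⁻⁴)·(+1.39) = 16.227 °C.
Cooling required: 23.8 − (16.227) = 7.573 °C.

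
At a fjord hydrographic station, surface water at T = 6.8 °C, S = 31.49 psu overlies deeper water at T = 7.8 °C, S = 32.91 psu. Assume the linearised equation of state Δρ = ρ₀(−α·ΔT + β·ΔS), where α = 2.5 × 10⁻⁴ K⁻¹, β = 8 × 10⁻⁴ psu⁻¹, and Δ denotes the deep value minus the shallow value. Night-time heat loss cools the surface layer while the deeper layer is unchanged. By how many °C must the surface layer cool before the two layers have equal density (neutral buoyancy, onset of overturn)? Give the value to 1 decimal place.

3.5 °C

Neutral buoyancy requires Δρ = 0, i.e. −α(T_deep − T_surf′) + β(S_deep − S_surf) = 0.
T_surf′ = T_deep − (β/α)·ΔS = 7.8 − (8 × 10⁻⁴/2.5 × 10⁻⁴)·(+1.42) = 3.256 °C.
Cooling required: 6.8 − (3.256) = 3.544 °C.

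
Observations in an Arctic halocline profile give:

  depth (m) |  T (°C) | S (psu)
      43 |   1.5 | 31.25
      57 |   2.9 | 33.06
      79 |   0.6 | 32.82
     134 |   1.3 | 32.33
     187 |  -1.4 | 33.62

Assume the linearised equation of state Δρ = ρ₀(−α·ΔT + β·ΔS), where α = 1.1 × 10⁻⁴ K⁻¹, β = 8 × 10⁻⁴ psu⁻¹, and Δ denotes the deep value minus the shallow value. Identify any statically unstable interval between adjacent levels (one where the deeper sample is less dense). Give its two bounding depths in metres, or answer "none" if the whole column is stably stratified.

79–134 m

Evaluate Δρ/ρ₀ = −αΔT + βΔS across each adjacent pair:
  43–57 m: −αΔT+βΔS = −(1.1 × 10⁻⁴)(+1.4)+(8 × 10⁻⁴)(+1.81) = 1.3 × 10⁻³ → stable
  57–79 m: −αΔT+βΔS = −(1.1 × 10⁻⁴)(-2.3)+(8 × 10⁻⁴)(-0.24) = 6.1 × 10⁻⁵ → stable
  79–134 m: −αΔT+βΔS = −(1.1 × 10⁻⁴)(+0.7)+(8 × 10⁻⁴)(-0.49) = -4.7 × 10⁻⁴ → UNSTABLE
  134–187 m: −αΔT+βΔS = −(1.1 × 10⁻⁴)(-2.7)+(8 × 10⁻⁴)(+1.29) = 1.3 × 10⁻³ → stable
The 79–134 m interval has Δρ < 0: lighter water underlies denser water.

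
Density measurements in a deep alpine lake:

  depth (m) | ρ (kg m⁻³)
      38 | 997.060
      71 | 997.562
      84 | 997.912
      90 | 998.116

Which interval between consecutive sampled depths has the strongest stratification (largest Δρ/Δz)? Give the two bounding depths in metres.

Compute the density gradient over each adjacent pair:
  38–71 m: Δρ/Δz = 0.502/33 = 0.015 kg m⁻⁴
  71–84 m: Δρ/Δz = 0.350/13 = 0.027 kg m⁻⁴
  84–90 m: Δρ/Δz = 0.204/6 = 0.034 kg m⁻⁴
The largest gradient is in the 84–90 m interval — the pycnocline.

84–90 m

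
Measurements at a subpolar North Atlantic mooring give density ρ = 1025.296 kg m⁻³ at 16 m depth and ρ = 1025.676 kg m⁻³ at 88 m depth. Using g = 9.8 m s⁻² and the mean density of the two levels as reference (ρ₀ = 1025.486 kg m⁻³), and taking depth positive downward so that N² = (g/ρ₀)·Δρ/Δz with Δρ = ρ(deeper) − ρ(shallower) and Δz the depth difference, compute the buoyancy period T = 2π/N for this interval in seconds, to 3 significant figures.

885 s

Δρ = 1025.676 − 1025.296 = 0.380 kg m⁻³ over Δz = 88 − 16 = 72 m.
N² = (9.8/1025.486) × (0.380/72) = 5.0437 × 10⁻⁵ s⁻².
N = √(5.0437 × 10⁻⁵) = 7.1019 × 10⁻³ rad s⁻¹, so T = 2π/N = 884.72 s ≈ 885 s.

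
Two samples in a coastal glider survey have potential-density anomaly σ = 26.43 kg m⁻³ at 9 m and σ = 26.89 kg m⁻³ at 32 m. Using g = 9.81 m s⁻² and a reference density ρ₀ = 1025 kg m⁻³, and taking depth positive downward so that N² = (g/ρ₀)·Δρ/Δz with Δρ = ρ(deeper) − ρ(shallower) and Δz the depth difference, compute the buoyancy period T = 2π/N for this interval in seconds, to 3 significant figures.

Δρ = 1026.89 − 1026.43 = 0.46 kg m⁻³ over Δz = 32 − 9 = 23 m.
N² = (9.81/1025) × (0.46/23) = 1.9141 × 10⁻⁴ s⁻².
N = √(1.9141 × 10⁻⁴) = 0.013835 rad s⁻¹, so T = 2π/N = 454.15 s ≈ 454 s.

454 s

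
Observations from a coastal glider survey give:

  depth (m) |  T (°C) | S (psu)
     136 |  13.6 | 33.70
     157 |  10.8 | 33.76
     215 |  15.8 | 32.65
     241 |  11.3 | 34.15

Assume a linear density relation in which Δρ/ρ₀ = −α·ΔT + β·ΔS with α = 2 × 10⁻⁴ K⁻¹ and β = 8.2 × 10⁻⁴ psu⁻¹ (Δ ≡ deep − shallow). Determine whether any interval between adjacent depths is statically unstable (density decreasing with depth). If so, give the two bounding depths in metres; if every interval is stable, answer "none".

157–215 m

Evaluate Δρ/ρ₀ = −αΔT + βΔS across each adjacent pair:
  136–157 m: −αΔT+βΔS = −(2 × 10⁻⁴)(-2.8)+(8.2 × 10⁻⁴)(+0.06) = 6.1 × 10⁻⁴ → stable
  157–215 m: −αΔT+βΔS = −(2 × 10⁻⁴)(+5.0)+(8.2 × 10⁻⁴)(-1.11) = -1.9 × 10⁻³ → UNSTABLE
  215–241 m: −αΔT+βΔS = −(2 × 10⁻⁴)(-4.5)+(8.2 × 10⁻⁴)(+1.50) = 2.1 × 10⁻³ → stable
The 157–215 m interval has Δρ < 0: lighter water underlies denser water.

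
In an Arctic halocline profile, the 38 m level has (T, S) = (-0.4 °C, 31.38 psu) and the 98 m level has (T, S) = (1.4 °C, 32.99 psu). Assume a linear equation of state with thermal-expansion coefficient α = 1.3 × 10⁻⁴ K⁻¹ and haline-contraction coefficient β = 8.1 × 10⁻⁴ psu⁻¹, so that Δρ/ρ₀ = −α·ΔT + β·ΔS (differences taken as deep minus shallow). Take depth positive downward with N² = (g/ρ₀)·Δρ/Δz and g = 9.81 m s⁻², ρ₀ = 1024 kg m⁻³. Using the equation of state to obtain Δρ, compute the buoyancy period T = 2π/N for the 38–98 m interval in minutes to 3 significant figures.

ΔT = +1.8 K, ΔS = +1.61 psu (deep − shallow).
Δρ/ρ₀ = −αΔT + βΔS = -2.34 × 10⁻⁴ + 1.3041 × 10⁻³ = 1.0701 × 10⁻³, so Δρ ≈ 1.096 kg m⁻³.
N² = (g/ρ₀)·Δρ/Δz = g·(Δρ/ρ₀)/Δz = 9.81 × 1.0701 × 10⁻³ / 60 = 1.7496 × 10⁻⁴ s⁻².
N = √(1.7496 × 10⁻⁴) = 0.013227 rad s⁻¹ → T = 2π/N = 475.03 s = 7.9172 min ≈ 7.92 min.

7.92 min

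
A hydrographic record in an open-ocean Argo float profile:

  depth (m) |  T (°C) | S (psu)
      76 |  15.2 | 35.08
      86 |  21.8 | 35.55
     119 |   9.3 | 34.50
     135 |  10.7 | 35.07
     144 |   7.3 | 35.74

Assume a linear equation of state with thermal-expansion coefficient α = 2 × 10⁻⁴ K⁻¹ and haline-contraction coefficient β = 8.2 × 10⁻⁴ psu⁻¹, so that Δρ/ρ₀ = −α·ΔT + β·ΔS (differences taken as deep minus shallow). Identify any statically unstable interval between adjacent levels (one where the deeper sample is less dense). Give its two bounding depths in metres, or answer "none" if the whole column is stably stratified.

Evaluate Δρ/ρ₀ = −αΔT + βΔS across each adjacent pair:
  76–86 m: −αΔT+βΔS = −(2 × 10⁻⁴)(+6.6)+(8.2 × 10⁻⁴)(+0.47) = -9.3 × 10⁻⁴ → UNSTABLE
  86–119 m: −αΔT+βΔS = −(2 × 10⁻⁴)(-12.5)+(8.2 × 10⁻⁴)(-1.05) = 1.6 × 10⁻³ → stable
  119–135 m: −αΔT+βΔS = −(2 × 10⁻⁴)(+1.4)+(8.2 × 10⁻⁴)(+0.57) = 1.9 × 10⁻⁴ → stable
  135–144 m: −αΔT+βΔS = −(2 × 10⁻⁴)(-3.4)+(8.2 × 10⁻⁴)(+0.67) = 1.2 × 10⁻³ → stable
The 76–86 m interval has Δρ < 0: lighter water underlies denser water.

76–86 m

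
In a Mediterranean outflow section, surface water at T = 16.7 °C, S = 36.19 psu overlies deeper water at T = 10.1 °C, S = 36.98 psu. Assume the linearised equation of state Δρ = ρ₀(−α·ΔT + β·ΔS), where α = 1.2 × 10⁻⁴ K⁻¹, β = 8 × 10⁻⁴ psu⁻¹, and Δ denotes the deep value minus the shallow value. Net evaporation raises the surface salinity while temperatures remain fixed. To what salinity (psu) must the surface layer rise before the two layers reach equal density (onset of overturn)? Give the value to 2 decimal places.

Neutral buoyancy requires −α(T_deep − T_surf) + β(S_deep − S_surf′) = 0.
S_surf′ = S_deep − (α/β)·ΔT = 36.98 − (1.2 × 10⁻⁴/8 × 10⁻⁴)·(-6.6) = 37.9700 psu.
Increase required: 37.9700 − 36.19 = 1.7800 psu.

37.97 psu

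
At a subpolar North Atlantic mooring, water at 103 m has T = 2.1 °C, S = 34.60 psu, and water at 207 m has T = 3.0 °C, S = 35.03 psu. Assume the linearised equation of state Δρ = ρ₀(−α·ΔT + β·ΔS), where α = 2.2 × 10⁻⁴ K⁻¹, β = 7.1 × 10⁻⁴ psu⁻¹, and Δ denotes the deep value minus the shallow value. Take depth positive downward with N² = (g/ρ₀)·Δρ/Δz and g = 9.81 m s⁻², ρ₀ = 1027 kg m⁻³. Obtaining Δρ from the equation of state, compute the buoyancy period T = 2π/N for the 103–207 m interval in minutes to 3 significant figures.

32.9 min

ΔT = +0.9 K, ΔS = +0.43 psu (deep − shallow).
Δρ/ρ₀ = −αΔT + βΔS = -1.98 × 10⁻⁴ + 3.053 × 10⁻⁴ = 1.073 × 10⁻⁴, so Δρ ≈ 0.1102 kg m⁻³.
N² = (g/ρ₀)·Δρ/Δz = g·(Δρ/ρ₀)/Δz = 9.81 × 1.073 × 10⁻⁴ / 104 = 1.0121 × 10⁻⁵ s⁻².
N = √(1.0121 × 10⁻⁵) = 3.1814 × 10⁻³ rad s⁻¹ → T = 2π/N = 1.9750 × 10³ s = 32.917 min ≈ 32.9 min.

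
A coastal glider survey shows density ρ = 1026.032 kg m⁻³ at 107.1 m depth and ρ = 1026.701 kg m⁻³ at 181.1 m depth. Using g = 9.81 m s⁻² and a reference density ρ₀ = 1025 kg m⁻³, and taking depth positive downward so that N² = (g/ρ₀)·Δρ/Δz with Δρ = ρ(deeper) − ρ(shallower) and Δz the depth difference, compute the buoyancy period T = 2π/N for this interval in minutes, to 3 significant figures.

Δρ = 1026.701 − 1026.032 = 0.669 kg m⁻³ over Δz = 181.1 − 107.1 = 74 m.
N² = (9.81/1025) × (0.669/74) = 8.6525 × 10⁻⁵ s⁻².
N = √(8.6525 × 10⁻⁵) = 9.3019 × 10⁻³ rad s⁻¹, so T = 2π/N = 675.47 s = 11.258 min ≈ 11.3 min.

11.3 min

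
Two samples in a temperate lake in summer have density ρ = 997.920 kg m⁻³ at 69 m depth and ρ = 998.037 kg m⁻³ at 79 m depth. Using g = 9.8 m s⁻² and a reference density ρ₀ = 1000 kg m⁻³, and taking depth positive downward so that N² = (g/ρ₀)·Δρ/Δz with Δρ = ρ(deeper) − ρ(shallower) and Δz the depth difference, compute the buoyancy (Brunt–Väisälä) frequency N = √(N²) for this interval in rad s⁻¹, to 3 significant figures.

Δρ = 998.037 − 997.920 = 0.117 kg m⁻³ over Δz = 79 − 69 = 10 m.
N² = (9.8/1000) × (0.117/10) = 1.1466 × 10⁻⁴ s⁻².
N = √(1.1466 × 10⁻⁴) = 0.010708 rad s⁻¹ ≈ 0.0107 rad s⁻¹.

0.0107 rad s⁻¹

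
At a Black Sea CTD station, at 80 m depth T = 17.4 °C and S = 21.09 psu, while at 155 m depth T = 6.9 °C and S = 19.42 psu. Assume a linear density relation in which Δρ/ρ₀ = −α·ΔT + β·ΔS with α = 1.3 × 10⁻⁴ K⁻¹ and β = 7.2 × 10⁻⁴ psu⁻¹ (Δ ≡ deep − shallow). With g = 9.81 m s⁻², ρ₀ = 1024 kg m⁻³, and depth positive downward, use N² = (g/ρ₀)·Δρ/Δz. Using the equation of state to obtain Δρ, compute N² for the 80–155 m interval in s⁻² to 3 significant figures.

ΔT = -10.5 K, ΔS = -1.67 psu (deep − shallow).
Δρ/ρ₀ = −αΔT + βΔS = 1.365 × 10⁻³ − 1.2024 × 10⁻³ = 1.626 × 10⁻⁴, so Δρ ≈ 0.1665 kg m⁻³.
N² = (g/ρ₀)·Δρ/Δz = g·(Δρ/ρ₀)/Δz = 9.81 × 1.626 × 10⁻⁴ / 75 = 2.1268 × 10⁻⁵ s⁻² ≈ 2.13 × 10⁻⁵ s⁻².

2.13 × 10⁻⁵ s⁻²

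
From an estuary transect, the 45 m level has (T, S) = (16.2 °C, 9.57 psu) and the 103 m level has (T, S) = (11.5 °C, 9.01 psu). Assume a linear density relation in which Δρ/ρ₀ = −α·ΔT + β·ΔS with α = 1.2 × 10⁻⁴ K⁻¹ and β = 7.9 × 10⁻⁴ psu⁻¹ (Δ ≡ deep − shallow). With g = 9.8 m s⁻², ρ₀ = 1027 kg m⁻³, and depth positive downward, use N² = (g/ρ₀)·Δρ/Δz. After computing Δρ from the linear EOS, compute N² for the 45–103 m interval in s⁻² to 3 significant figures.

ΔT = -4.7 K, ΔS = -0.56 psu (deep − shallow).
Δρ/ρ₀ = −αΔT + βΔS = 5.64 × 10⁻⁴ − 4.424 × 10⁻⁴ = 1.216 × 10⁻⁴, so Δρ ≈ 0.1249 kg m⁻³.
N² = (g/ρ₀)·Δρ/Δz = g·(Δρ/ρ₀)/Δz = 9.8 × 1.216 × 10⁻⁴ / 58 = 2.0546 × 10⁻⁵ s⁻² ≈ 2.05 × 10⁻⁵ s⁻².

2.05 × 10⁻⁵ s⁻²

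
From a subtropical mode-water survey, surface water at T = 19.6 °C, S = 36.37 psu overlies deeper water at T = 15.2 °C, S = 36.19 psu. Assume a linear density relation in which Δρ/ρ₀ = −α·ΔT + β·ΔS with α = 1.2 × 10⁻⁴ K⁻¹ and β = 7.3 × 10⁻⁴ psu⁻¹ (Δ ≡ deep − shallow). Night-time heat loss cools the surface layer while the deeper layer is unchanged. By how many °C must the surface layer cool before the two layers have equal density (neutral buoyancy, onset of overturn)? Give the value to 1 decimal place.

3.3 °C

Neutral buoyancy requires Δρ = 0, i.e. −α(T_deep − T_surf′) + β(S_deep − S_surf) = 0.
T_surf′ = T_deep − (β/α)·ΔS = 15.2 − (7.3 × 10⁻⁴/1.2 × 10⁻⁴)·(-0.18) = 16.295 °C.
Cooling required: 19.6 − (16.295) = 3.305 °C.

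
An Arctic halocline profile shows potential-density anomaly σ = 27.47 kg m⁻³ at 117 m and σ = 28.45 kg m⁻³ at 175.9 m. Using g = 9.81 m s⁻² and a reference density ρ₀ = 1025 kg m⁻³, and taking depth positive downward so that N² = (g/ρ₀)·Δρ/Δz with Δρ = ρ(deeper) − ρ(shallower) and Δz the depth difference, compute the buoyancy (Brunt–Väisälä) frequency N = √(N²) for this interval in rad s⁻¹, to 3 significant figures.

0.0126 rad s⁻¹

Δρ = 1028.45 − 1027.47 = 0.98 kg m⁻³ over Δz = 175.9 − 117 = 58.9 m.
N² = (9.81/1025) × (0.98/58.9) = 1.5924 × 10⁻⁴ s⁻².
N = √(1.5924 × 10⁻⁴) = 0.012619 rad s⁻¹ ≈ 0.0126 rad s⁻¹.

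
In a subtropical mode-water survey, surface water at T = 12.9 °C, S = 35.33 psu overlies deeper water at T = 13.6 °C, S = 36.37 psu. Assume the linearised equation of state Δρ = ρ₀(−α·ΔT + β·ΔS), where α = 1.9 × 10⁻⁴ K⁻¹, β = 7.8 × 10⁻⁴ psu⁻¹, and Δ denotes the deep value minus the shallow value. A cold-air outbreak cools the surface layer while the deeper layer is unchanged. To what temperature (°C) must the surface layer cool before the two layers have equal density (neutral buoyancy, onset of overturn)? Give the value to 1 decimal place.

9.3 °C

Neutral buoyancy requires Δρ = 0, i.e. −α(T_deep − T_surf′) + β(S_deep − S_surf) = 0.
T_surf′ = T_deep − (β/α)·ΔS = 13.6 − (7.8 × 10⁻⁴/1.9 × 10⁻⁴)·(+1.04) = 9.331 °C.
Cooling required: 12.9 − (9.331) = 3.569 °C.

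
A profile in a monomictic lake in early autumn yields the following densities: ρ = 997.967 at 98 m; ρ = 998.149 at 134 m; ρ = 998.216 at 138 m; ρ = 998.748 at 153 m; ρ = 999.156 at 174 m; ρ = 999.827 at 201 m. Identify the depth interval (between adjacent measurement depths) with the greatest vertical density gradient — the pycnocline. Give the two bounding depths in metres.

Compute the density gradient over each adjacent pair:
  98–134 m: Δρ/Δz = 0.182/36 = 5.1 × 10⁻³ kg m⁻⁴
  134–138 m: Δρ/Δz = 0.067/4 = 0.017 kg m⁻⁴
  138–153 m: Δρ/Δz = 0.532/15 = 0.035 kg m⁻⁴
  153–174 m: Δρ/Δz = 0.408/21 = 0.019 kg m⁻⁴
  174–201 m: Δρ/Δz = 0.671/27 = 0.025 kg m⁻⁴
The largest gradient is in the 138–153 m interval — the pycnocline.

138–153 m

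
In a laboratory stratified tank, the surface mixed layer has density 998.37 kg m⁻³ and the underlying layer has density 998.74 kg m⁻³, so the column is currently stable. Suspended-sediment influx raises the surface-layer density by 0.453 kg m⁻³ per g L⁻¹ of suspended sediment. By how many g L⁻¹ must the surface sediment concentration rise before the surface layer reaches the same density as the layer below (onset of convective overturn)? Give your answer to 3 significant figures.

0.817 g L⁻¹

Density deficit of the surface layer: 998.74 − 998.37 = 0.37 kg m⁻³.
Required change = 0.37 / 0.453 = 0.817 g L⁻¹.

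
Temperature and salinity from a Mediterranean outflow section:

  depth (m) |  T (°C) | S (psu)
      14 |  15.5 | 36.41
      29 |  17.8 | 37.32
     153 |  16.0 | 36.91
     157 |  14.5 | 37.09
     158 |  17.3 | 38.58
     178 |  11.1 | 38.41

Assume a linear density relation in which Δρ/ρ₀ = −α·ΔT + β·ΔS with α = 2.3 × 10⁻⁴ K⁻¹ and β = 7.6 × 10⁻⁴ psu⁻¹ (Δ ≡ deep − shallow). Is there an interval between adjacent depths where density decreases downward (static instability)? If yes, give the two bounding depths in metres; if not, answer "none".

Evaluate Δρ/ρ₀ = −αΔT + βΔS across each adjacent pair:
  14–29 m: −αΔT+βΔS = −(2.3 × 10⁻⁴)(+2.3)+(7.6 × 10⁻⁴)(+0.91) = 1.6 × 10⁻⁴ → stable
  29–153 m: −αΔT+βΔS = −(2.3 × 10⁻⁴)(-1.8)+(7.6 × 10⁻⁴)(-0.41) = 1.0 × 10⁻⁴ → stable
  153–157 m: −αΔT+βΔS = −(2.3 × 10⁻⁴)(-1.5)+(7.6 × 10⁻⁴)(+0.18) = 4.8 × 10⁻⁴ → stable
  157–158 m: −αΔT+βΔS = −(2.3 × 10⁻⁴)(+2.8)+(7.6 × 10⁻⁴)(+1.49) = 4.9 × 10⁻⁴ → stable
  158–178 m: −αΔT+βΔS = −(2.3 × 10⁻⁴)(-6.2)+(7.6 × 10⁻⁴)(-0.17) = 1.3 × 10⁻³ → stable
Every interval has Δρ > 0: the column is stably stratified throughout.

none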